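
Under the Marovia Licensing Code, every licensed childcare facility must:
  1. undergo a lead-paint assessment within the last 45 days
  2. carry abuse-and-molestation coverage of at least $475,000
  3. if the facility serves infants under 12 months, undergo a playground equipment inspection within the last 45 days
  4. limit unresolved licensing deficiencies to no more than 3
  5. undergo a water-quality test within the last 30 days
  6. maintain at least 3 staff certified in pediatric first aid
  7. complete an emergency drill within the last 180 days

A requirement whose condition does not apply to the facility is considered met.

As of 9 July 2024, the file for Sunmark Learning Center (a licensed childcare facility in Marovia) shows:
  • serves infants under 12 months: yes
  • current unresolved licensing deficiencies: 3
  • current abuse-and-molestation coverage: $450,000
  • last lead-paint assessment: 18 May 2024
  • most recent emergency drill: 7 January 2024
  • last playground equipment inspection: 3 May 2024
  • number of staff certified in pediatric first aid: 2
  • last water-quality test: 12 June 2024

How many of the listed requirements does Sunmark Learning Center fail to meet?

5

1. lead-paint assessment 52 days ago vs limit 45 → not met
2. abuse-and-molestation coverage $450,000 < $475,000 → not met
3. condition 'serves infants under 12 months' holds; playground equipment inspection 67 days ago vs limit 45 → not met
4. unresolved licensing deficiencies 3 ≤ 3 → met
5. water-quality test 27 days ago vs limit 30 → met
6. staff certified in pediatric first aid 2 < 3 → not met
7. emergency drill 184 days ago vs limit 180 → not met
Not met: 5 of 7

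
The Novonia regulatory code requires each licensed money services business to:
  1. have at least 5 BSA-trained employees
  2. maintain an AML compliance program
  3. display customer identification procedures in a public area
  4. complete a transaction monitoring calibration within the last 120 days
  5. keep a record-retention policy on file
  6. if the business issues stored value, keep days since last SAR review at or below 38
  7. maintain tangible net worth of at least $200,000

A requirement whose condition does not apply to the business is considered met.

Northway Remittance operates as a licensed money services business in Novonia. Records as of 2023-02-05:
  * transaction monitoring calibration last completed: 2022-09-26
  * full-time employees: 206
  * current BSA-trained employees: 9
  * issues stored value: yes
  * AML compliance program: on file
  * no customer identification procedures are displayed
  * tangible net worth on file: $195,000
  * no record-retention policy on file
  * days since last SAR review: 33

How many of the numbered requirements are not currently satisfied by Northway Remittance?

4

1. BSA-trained employees 9 ≥ 5 → met
2. AML compliance program present → met
3. customer identification procedures absent → not met
4. transaction monitoring calibration 132 days ago vs limit 120 → not met
5. record-retention policy absent → not met
6. condition 'issues stored value' holds; days since last SAR review 33 ≤ 38 → met
7. tangible net worth $195,000 < $200,000 → not met
Not met: 4 of 7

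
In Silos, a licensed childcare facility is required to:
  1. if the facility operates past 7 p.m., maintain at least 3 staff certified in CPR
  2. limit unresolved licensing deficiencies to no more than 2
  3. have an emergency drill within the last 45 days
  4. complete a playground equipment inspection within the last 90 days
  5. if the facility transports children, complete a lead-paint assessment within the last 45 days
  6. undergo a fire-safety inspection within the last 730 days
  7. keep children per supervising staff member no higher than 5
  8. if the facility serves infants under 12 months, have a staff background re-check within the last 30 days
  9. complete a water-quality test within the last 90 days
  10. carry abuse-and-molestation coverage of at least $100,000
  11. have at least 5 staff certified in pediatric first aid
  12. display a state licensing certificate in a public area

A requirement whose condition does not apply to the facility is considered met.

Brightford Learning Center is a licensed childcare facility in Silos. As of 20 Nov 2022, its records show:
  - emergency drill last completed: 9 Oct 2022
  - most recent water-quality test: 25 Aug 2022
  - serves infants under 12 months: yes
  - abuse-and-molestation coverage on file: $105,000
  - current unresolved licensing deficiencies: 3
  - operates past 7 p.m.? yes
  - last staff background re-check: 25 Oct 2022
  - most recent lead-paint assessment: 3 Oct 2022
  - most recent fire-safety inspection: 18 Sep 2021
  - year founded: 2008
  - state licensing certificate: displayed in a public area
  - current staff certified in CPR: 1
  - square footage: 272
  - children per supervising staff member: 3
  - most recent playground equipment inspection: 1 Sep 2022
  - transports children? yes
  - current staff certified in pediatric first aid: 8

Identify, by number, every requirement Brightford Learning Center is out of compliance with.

1, 2, 5

1. condition 'operates past 7 p.m.' holds; staff certified in CPR 1 < 3 → not met
2. unresolved licensing deficiencies 3 > 2 → not met
3. emergency drill 42 days ago vs limit 45 → met
4. playground equipment inspection 80 days ago vs limit 90 → met
5. condition 'transports children' holds; lead-paint assessment 48 days ago vs limit 45 → not met
6. fire-safety inspection 428 days ago vs limit 730 → met
7. children per supervising staff member 3 ≤ 5 → met
8. condition 'serves infants under 12 months' holds; staff background re-check 26 days ago vs limit 30 → met
9. water-quality test 87 days ago vs limit 90 → met
10. abuse-and-molestation coverage $105,000 ≥ $100,000 → met
11. staff certified in pediatric first aid 8 ≥ 5 → met
12. state licensing certificate present → met
Not met: 1, 2, 5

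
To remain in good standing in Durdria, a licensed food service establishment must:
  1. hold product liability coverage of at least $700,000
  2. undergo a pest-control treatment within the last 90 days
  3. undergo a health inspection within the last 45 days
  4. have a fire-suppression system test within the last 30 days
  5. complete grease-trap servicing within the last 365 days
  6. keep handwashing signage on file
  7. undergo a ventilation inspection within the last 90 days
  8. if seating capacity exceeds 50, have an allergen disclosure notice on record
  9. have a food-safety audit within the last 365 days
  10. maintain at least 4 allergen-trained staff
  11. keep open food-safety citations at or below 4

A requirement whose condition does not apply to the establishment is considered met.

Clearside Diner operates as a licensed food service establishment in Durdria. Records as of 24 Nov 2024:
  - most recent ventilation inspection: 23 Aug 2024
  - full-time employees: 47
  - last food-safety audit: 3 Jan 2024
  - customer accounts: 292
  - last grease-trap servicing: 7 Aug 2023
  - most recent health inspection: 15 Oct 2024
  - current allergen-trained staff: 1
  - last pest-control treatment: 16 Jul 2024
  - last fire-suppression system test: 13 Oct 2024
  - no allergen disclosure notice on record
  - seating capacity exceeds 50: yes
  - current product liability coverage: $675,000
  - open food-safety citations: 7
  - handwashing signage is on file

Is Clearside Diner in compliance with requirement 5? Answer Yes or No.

No

5. grease-trap servicing 475 days ago vs limit 365 → not met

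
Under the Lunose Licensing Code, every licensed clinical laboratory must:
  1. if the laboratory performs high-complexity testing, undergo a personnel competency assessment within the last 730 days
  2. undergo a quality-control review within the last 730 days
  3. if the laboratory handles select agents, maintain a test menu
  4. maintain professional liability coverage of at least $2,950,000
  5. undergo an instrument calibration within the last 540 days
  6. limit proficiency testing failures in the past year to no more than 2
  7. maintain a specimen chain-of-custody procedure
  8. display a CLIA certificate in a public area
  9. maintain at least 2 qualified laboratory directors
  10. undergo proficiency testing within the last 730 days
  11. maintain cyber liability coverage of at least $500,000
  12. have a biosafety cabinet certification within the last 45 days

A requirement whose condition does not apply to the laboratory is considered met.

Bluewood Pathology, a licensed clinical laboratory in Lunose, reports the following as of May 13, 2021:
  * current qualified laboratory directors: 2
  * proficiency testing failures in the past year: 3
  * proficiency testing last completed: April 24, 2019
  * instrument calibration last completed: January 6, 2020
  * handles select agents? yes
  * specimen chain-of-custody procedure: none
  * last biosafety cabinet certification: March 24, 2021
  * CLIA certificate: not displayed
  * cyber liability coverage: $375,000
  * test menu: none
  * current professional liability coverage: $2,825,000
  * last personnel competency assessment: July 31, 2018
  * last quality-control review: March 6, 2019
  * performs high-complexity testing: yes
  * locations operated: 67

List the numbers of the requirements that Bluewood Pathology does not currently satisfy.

1. condition 'performs high-complexity testing' holds; personnel competency assessment 1017 days ago vs limit 730 → not met
2. quality-control review 799 days ago vs limit 730 → not met
3. condition 'handles select agents' holds; test menu absent → not met
4. professional liability coverage $2,825,000 < $2,950,000 → not met
5. instrument calibration 493 days ago vs limit 540 → met
6. proficiency testing failures in the past year 3 > 2 → not met
7. specimen chain-of-custody procedure absent → not met
8. CLIA certificate absent → not met
9. qualified laboratory directors 2 ≥ 2 → met
10. proficiency testing 750 days ago vs limit 730 → not met
11. cyber liability coverage $375,000 < $500,000 → not met
12. biosafety cabinet certification 50 days ago vs limit 45 → not met
Not met: 1, 2, 3, 4, 6, 7, 8, 10, 11, 12

1, 2, 3, 4, 6, 7, 8, 10, 11, 12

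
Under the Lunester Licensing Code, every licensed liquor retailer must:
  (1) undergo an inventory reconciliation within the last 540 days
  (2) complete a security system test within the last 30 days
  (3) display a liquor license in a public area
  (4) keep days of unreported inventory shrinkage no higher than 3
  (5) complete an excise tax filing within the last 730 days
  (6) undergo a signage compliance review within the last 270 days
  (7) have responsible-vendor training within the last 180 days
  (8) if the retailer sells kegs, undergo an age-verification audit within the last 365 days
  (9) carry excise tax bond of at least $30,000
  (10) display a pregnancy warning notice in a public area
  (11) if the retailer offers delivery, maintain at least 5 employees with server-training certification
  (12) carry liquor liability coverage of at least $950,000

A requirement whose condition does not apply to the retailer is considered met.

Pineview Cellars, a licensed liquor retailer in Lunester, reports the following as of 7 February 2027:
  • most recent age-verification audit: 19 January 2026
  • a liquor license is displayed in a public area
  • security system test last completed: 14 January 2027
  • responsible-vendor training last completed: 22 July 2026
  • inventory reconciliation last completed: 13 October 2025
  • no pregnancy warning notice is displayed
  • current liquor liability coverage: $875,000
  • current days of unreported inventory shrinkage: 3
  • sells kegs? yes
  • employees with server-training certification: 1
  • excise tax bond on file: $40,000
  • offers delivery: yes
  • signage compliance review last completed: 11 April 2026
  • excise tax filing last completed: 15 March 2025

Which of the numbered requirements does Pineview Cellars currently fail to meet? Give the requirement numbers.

1. inventory reconciliation 482 days ago vs limit 540 → met
2. security system test 24 days ago vs limit 30 → met
3. liquor license present → met
4. days of unreported inventory shrinkage 3 ≤ 3 → met
5. excise tax filing 694 days ago vs limit 730 → met
6. signage compliance review 302 days ago vs limit 270 → not met
7. responsible-vendor training 200 days ago vs limit 180 → not met
8. condition 'sells kegs' holds; age-verification audit 384 days ago vs limit 365 → not met
9. excise tax bond $40,000 ≥ $30,000 → met
10. pregnancy warning notice absent → not met
11. condition 'offers delivery' holds; employees with server-training certification 1 < 5 → not met
12. liquor liability coverage $875,000 < $950,000 → not met
Not met: 6, 7, 8, 10, 11, 12

6, 7, 8, 10, 11, 12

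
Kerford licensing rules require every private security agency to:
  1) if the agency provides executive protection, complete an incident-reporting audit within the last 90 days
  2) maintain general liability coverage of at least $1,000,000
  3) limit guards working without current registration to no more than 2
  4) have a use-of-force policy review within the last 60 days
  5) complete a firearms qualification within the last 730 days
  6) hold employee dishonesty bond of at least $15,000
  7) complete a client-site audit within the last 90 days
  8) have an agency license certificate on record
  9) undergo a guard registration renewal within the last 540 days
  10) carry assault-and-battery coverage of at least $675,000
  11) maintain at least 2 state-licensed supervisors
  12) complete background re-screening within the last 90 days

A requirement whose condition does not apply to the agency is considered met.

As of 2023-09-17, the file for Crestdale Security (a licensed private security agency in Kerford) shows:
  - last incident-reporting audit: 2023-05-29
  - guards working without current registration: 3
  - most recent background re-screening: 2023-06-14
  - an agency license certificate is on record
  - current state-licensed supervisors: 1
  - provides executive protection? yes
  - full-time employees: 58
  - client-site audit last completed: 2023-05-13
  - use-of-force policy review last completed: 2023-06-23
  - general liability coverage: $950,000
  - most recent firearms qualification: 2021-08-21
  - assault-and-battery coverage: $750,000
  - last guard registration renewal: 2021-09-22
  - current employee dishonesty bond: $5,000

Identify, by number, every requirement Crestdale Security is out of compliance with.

1. condition 'provides executive protection' holds; incident-reporting audit 111 days ago vs limit 90 → not met
2. general liability coverage $950,000 < $1,000,000 → not met
3. guards working without current registration 3 > 2 → not met
4. use-of-force policy review 86 days ago vs limit 60 → not met
5. firearms qualification 757 days ago vs limit 730 → not met
6. employee dishonesty bond $5,000 < $15,000 → not met
7. client-site audit 127 days ago vs limit 90 → not met
8. agency license certificate present → met
9. guard registration renewal 725 days ago vs limit 540 → not met
10. assault-and-battery coverage $750,000 ≥ $675,000 → met
11. state-licensed supervisors 1 < 2 → not met
12. background re-screening 95 days ago vs limit 90 → not met
Not met: 1, 2, 3, 4, 5, 6, 7, 9, 11, 12

1, 2, 3, 4, 5, 6, 7, 9, 11, 12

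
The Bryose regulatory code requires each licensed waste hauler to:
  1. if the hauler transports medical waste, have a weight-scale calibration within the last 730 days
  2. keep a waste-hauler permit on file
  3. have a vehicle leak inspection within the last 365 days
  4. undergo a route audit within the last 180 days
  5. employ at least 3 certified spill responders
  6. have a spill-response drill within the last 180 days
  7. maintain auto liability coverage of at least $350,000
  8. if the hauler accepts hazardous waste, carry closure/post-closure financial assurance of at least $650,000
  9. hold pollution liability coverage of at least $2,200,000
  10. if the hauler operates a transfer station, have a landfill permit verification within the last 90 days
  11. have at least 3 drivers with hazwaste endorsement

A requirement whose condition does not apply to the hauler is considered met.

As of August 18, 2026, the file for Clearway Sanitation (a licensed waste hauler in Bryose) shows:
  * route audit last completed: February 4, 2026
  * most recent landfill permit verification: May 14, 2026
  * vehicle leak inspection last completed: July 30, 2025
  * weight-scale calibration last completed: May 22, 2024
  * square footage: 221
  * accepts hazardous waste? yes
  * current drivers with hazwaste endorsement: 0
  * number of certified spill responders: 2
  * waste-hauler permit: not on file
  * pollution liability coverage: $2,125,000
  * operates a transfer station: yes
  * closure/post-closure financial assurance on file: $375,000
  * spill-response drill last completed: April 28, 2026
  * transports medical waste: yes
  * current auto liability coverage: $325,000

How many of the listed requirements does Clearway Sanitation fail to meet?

1. condition 'transports medical waste' holds; weight-scale calibration 818 days ago vs limit 730 → not met
2. waste-hauler permit absent → not met
3. vehicle leak inspection 384 days ago vs limit 365 → not met
4. route audit 195 days ago vs limit 180 → not met
5. certified spill responders 2 < 3 → not met
6. spill-response drill 112 days ago vs limit 180 → met
7. auto liability coverage $325,000 < $350,000 → not met
8. condition 'accepts hazardous waste' holds; closure/post-closure financial assurance $375,000 < $650,000 → not met
9. pollution liability coverage $2,125,000 < $2,200,000 → not met
10. condition 'operates a transfer station' holds; landfill permit verification 96 days ago vs limit 90 → not met
11. drivers with hazwaste endorsement 0 < 3 → not met
Not met: 10 of 11

10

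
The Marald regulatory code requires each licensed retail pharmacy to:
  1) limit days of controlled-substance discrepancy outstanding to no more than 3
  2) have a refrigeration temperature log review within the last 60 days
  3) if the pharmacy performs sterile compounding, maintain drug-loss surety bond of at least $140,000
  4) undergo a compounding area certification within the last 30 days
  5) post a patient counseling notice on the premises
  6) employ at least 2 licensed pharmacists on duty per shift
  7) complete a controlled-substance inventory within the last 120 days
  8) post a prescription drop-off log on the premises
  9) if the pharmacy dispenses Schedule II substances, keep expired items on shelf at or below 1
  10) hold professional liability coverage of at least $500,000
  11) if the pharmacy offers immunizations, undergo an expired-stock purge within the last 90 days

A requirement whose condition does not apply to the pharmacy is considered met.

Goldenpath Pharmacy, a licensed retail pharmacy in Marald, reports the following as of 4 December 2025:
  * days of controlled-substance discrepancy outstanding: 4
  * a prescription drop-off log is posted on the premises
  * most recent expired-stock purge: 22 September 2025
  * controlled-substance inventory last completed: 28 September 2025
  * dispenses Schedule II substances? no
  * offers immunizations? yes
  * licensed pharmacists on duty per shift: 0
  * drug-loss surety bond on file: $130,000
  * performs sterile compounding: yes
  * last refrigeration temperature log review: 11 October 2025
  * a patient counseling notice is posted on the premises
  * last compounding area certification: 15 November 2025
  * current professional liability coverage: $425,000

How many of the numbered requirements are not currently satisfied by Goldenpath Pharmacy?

4

1. days of controlled-substance discrepancy outstanding 4 > 3 → not met
2. refrigeration temperature log review 54 days ago vs limit 60 → met
3. condition 'performs sterile compounding' holds; drug-loss surety bond $130,000 < $140,000 → not met
4. compounding area certification 19 days ago vs limit 30 → met
5. patient counseling notice present → met
6. licensed pharmacists on duty per shift 0 < 2 → not met
7. controlled-substance inventory 67 days ago vs limit 120 → met
8. prescription drop-off log present → met
9. condition 'dispenses Schedule II substances' does not hold → requirement n/a → met
10. professional liability coverage $425,000 < $500,000 → not met
11. condition 'offers immunizations' holds; expired-stock purge 73 days ago vs limit 90 → met
Not met: 4 of 11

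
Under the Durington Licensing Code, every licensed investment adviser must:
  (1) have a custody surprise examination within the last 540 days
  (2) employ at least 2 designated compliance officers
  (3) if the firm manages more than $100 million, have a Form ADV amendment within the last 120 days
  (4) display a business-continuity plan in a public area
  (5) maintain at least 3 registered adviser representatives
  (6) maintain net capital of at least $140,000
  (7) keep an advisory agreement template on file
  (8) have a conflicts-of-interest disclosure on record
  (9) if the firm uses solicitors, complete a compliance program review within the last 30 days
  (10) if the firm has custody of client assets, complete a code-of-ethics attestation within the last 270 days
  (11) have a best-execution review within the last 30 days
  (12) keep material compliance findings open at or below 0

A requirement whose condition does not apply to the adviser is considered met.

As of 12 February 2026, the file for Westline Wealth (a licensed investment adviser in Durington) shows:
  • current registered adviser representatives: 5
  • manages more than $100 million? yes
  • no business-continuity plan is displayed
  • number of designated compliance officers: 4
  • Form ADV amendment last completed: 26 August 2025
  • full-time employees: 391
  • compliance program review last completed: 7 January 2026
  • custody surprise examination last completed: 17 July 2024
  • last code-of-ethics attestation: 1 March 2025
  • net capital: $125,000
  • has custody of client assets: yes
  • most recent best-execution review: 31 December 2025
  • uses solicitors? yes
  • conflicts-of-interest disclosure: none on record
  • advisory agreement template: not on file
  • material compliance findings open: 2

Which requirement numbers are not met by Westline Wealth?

1. custody surprise examination 575 days ago vs limit 540 → not met
2. designated compliance officers 4 ≥ 2 → met
3. condition 'manages more than $100 million' holds; Form ADV amendment 170 days ago vs limit 120 → not met
4. business-continuity plan absent → not met
5. registered adviser representatives 5 ≥ 3 → met
6. net capital $125,000 < $140,000 → not met
7. advisory agreement template absent → not met
8. conflicts-of-interest disclosure absent → not met
9. condition 'uses solicitors' holds; compliance program review 36 days ago vs limit 30 → not met
10. condition 'has custody of client assets' holds; code-of-ethics attestation 348 days ago vs limit 270 → not met
11. best-execution review 43 days ago vs limit 30 → not met
12. material compliance findings open 2 > 0 → not met
Not met: 1, 3, 4, 6, 7, 8, 9, 10, 11, 12

1, 3, 4, 6, 7, 8, 9, 10, 11, 12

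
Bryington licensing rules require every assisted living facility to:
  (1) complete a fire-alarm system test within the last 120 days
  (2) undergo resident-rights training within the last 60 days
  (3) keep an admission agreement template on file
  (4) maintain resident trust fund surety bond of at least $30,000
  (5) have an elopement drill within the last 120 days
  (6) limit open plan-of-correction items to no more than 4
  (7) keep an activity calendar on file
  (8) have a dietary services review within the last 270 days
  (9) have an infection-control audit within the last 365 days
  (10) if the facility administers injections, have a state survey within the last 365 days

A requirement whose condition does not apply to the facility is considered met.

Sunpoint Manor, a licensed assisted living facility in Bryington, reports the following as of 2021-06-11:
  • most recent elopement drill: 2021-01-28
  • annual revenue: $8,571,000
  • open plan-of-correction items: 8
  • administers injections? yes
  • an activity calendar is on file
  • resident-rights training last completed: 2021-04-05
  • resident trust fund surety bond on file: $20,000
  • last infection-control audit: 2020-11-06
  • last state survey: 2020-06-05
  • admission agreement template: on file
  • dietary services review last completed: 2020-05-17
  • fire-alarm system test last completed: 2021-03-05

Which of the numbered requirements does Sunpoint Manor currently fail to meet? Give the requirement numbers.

1. fire-alarm system test 98 days ago vs limit 120 → met
2. resident-rights training 67 days ago vs limit 60 → not met
3. admission agreement template present → met
4. resident trust fund surety bond $20,000 < $30,000 → not met
5. elopement drill 134 days ago vs limit 120 → not met
6. open plan-of-correction items 8 > 4 → not met
7. activity calendar present → met
8. dietary services review 390 days ago vs limit 270 → not met
9. infection-control audit 217 days ago vs limit 365 → met
10. condition 'administers injections' holds; state survey 371 days ago vs limit 365 → not met
Not met: 2, 4, 5, 6, 8, 10

2, 4, 5, 6, 8, 10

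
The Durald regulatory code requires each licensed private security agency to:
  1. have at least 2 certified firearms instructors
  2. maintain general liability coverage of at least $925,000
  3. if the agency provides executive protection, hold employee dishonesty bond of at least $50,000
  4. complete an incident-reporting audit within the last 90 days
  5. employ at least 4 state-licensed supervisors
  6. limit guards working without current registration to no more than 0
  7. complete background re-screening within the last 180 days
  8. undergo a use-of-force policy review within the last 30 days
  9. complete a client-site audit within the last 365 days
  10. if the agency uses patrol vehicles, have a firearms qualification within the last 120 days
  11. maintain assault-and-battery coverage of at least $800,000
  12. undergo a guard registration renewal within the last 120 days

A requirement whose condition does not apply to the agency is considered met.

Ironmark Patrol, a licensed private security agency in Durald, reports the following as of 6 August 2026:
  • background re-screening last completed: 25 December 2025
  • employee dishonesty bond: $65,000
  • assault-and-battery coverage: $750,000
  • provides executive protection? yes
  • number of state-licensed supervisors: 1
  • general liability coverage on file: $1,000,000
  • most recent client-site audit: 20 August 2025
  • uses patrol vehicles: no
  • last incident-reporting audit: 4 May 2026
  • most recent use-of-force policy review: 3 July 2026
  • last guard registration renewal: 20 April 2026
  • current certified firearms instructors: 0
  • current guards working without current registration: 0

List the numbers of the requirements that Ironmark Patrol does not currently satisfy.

1, 4, 5, 7, 8, 11

1. certified firearms instructors 0 < 2 → not met
2. general liability coverage $1,000,000 ≥ $925,000 → met
3. condition 'provides executive protection' holds; employee dishonesty bond $65,000 ≥ $50,000 → met
4. incident-reporting audit 94 days ago vs limit 90 → not met
5. state-licensed supervisors 1 < 4 → not met
6. guards working without current registration 0 ≤ 0 → met
7. background re-screening 224 days ago vs limit 180 → not met
8. use-of-force policy review 34 days ago vs limit 30 → not met
9. client-site audit 351 days ago vs limit 365 → met
10. condition 'uses patrol vehicles' does not hold → requirement n/a → met
11. assault-and-battery coverage $750,000 < $800,000 → not met
12. guard registration renewal 108 days ago vs limit 120 → met
Not met: 1, 4, 5, 7, 8, 11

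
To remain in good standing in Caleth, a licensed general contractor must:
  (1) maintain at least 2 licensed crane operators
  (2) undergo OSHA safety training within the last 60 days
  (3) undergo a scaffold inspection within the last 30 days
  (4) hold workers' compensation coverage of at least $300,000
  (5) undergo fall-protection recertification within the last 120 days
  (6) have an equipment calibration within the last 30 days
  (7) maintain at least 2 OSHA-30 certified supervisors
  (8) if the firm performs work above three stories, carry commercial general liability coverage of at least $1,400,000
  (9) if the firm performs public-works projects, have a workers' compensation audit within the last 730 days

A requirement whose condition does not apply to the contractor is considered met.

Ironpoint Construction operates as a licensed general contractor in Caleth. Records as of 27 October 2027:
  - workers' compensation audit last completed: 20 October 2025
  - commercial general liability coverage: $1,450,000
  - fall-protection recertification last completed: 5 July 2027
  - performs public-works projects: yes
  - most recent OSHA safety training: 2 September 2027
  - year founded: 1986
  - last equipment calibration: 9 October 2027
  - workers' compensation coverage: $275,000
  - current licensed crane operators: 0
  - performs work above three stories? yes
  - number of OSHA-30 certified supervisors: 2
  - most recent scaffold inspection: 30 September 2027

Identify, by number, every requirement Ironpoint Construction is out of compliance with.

1, 4, 9

1. licensed crane operators 0 < 2 → not met
2. OSHA safety training 55 days ago vs limit 60 → met
3. scaffold inspection 27 days ago vs limit 30 → met
4. workers' compensation coverage $275,000 < $300,000 → not met
5. fall-protection recertification 114 days ago vs limit 120 → met
6. equipment calibration 18 days ago vs limit 30 → met
7. OSHA-30 certified supervisors 2 ≥ 2 → met
8. condition 'performs work above three stories' holds; commercial general liability coverage $1,450,000 ≥ $1,400,000 → met
9. condition 'performs public-works projects' holds; workers' compensation audit 737 days ago vs limit 730 → not met
Not met: 1, 4, 9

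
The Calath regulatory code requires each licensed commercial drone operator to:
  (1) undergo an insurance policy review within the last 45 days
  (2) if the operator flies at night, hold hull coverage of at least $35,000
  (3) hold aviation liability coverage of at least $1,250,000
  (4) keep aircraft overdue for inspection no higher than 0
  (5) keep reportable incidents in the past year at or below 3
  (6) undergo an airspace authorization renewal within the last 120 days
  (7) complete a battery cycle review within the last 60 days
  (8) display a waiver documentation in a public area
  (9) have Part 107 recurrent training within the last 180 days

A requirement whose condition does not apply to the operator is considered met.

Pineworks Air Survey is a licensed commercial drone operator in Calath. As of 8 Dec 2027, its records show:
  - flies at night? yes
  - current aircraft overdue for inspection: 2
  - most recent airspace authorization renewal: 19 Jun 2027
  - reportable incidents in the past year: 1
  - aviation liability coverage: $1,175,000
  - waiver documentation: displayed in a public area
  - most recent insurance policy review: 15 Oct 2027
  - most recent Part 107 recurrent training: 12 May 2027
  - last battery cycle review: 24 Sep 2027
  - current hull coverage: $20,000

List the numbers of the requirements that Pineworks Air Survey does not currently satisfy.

1, 2, 3, 4, 6, 7, 9

1. insurance policy review 54 days ago vs limit 45 → not met
2. condition 'flies at night' holds; hull coverage $20,000 < $35,000 → not met
3. aviation liability coverage $1,175,000 < $1,250,000 → not met
4. aircraft overdue for inspection 2 > 0 → not met
5. reportable incidents in the past year 1 ≤ 3 → met
6. airspace authorization renewal 172 days ago vs limit 120 → not met
7. battery cycle review 75 days ago vs limit 60 → not met
8. waiver documentation present → met
9. Part 107 recurrent training 210 days ago vs limit 180 → not met
Not met: 1, 2, 3, 4, 6, 7, 9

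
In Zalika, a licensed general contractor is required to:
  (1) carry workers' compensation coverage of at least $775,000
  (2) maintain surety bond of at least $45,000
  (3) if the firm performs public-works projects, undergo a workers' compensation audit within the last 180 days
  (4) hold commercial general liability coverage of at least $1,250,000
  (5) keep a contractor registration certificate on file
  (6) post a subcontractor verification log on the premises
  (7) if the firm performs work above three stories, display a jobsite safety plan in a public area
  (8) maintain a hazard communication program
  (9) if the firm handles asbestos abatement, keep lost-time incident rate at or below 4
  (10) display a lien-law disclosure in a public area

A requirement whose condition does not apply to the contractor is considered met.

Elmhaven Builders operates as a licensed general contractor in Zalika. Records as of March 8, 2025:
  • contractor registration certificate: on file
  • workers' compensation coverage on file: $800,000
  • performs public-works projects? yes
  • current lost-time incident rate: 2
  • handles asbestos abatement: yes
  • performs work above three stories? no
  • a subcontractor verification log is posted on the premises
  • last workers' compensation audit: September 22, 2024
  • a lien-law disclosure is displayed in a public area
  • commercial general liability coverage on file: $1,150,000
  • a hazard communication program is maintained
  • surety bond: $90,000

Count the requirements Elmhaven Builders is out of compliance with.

1

1. workers' compensation coverage $800,000 ≥ $775,000 → met
2. surety bond $90,000 ≥ $45,000 → met
3. condition 'performs public-works projects' holds; workers' compensation audit 167 days ago vs limit 180 → met
4. commercial general liability coverage $1,150,000 < $1,250,000 → not met
5. contractor registration certificate present → met
6. subcontractor verification log present → met
7. condition 'performs work above three stories' does not hold → requirement n/a → met
8. hazard communication program present → met
9. condition 'handles asbestos abatement' holds; lost-time incident rate 2 ≤ 4 → met
10. lien-law disclosure present → met
Not met: 1 of 10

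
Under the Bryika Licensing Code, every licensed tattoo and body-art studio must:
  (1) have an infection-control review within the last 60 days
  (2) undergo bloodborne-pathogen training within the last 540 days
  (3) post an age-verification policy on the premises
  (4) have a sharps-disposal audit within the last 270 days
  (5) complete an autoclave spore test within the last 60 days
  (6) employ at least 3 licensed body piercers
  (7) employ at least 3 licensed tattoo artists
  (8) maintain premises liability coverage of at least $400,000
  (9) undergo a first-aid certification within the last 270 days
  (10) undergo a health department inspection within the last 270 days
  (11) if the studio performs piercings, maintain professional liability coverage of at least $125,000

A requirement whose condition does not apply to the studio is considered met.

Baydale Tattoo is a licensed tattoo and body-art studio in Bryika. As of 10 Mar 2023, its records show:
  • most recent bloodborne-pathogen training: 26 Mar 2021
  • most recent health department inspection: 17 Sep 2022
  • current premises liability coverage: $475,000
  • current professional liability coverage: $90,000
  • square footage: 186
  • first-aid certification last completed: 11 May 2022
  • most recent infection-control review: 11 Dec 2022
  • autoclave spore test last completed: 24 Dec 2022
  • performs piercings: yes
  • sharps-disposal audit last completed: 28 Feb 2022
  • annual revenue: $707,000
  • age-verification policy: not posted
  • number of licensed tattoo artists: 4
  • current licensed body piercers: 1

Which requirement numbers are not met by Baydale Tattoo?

1, 2, 3, 4, 5, 6, 9, 11

1. infection-control review 89 days ago vs limit 60 → not met
2. bloodborne-pathogen training 714 days ago vs limit 540 → not met
3. age-verification policy absent → not met
4. sharps-disposal audit 375 days ago vs limit 270 → not met
5. autoclave spore test 76 days ago vs limit 60 → not met
6. licensed body piercers 1 < 3 → not met
7. licensed tattoo artists 4 ≥ 3 → met
8. premises liability coverage $475,000 ≥ $400,000 → met
9. first-aid certification 303 days ago vs limit 270 → not met
10. health department inspection 174 days ago vs limit 270 → met
11. condition 'performs piercings' holds; professional liability coverage $90,000 < $125,000 → not met
Not met: 1, 2, 3, 4, 5, 6, 9, 11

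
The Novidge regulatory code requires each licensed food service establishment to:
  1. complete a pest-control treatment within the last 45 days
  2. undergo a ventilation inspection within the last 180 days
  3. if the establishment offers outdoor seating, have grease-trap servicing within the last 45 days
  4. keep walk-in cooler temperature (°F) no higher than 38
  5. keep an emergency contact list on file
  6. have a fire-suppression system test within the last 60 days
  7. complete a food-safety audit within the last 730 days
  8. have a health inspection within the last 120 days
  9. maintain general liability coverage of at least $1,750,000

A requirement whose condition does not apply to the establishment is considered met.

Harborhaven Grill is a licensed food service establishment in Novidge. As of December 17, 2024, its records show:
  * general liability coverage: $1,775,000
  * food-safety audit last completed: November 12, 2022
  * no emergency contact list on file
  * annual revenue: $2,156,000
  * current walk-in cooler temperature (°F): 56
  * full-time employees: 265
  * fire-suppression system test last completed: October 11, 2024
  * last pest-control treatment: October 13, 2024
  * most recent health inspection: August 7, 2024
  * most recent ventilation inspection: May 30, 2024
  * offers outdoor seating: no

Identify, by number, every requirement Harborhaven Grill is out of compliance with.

1. pest-control treatment 65 days ago vs limit 45 → not met
2. ventilation inspection 201 days ago vs limit 180 → not met
3. condition 'offers outdoor seating' does not hold → requirement n/a → met
4. walk-in cooler temperature (°F) 56 > 38 → not met
5. emergency contact list absent → not met
6. fire-suppression system test 67 days ago vs limit 60 → not met
7. food-safety audit 766 days ago vs limit 730 → not met
8. health inspection 132 days ago vs limit 120 → not met
9. general liability coverage $1,775,000 ≥ $1,750,000 → met
Not met: 1, 2, 4, 5, 6, 7, 8

1, 2, 4, 5, 6, 7, 8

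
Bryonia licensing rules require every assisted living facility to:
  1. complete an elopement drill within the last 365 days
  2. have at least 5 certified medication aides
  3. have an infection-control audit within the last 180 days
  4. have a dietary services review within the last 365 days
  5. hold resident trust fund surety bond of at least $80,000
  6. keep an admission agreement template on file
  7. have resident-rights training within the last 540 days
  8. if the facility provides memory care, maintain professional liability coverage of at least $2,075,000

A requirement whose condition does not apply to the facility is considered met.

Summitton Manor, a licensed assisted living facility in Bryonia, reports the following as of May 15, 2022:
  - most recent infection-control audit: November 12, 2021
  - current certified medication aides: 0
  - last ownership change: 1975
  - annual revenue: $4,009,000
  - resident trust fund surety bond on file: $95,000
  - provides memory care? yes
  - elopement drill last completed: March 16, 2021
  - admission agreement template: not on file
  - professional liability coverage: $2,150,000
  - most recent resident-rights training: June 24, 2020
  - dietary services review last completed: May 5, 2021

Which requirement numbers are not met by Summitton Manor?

1, 2, 3, 4, 6, 7

1. elopement drill 425 days ago vs limit 365 → not met
2. certified medication aides 0 < 5 → not met
3. infection-control audit 184 days ago vs limit 180 → not met
4. dietary services review 375 days ago vs limit 365 → not met
5. resident trust fund surety bond $95,000 ≥ $80,000 → met
6. admission agreement template absent → not met
7. resident-rights training 690 days ago vs limit 540 → not met
8. condition 'provides memory care' holds; professional liability coverage $2,150,000 ≥ $2,075,000 → met
Not met: 1, 2, 3, 4, 6, 7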